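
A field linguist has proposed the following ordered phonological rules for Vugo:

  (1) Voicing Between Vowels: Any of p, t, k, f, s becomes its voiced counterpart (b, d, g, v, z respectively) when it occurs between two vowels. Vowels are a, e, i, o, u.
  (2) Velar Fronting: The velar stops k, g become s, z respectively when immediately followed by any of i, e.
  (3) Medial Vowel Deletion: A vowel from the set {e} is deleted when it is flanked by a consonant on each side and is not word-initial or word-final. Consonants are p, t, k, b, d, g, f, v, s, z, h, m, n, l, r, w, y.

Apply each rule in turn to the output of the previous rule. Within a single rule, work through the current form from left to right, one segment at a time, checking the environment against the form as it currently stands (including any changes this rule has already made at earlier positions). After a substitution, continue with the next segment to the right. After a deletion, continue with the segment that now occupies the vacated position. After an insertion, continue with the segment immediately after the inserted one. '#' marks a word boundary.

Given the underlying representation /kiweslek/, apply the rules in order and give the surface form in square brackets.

(1) Voicing Between Vowels: no change — [kiweslek]
(2) Velar Fronting: [kiweslek] → [siweslek]
(3) Medial Vowel Deletion: [siweslek] → [siwslk]

[siwslk]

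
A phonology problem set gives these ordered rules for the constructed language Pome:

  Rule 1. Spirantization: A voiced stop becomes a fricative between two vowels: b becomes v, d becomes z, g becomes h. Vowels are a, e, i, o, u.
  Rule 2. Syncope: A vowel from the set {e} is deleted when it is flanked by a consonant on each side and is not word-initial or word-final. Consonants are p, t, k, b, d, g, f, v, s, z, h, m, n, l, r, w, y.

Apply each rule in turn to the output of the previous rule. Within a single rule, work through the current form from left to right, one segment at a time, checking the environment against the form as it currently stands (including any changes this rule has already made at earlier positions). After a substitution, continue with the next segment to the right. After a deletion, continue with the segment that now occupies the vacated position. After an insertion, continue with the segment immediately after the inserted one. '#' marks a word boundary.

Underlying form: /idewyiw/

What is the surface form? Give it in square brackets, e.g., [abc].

Rule 1 Spirantization: [idewyiw] → [izewyiw]
Rule 2 Syncope: [izewyiw] → [izwyiw]

[izwyiw]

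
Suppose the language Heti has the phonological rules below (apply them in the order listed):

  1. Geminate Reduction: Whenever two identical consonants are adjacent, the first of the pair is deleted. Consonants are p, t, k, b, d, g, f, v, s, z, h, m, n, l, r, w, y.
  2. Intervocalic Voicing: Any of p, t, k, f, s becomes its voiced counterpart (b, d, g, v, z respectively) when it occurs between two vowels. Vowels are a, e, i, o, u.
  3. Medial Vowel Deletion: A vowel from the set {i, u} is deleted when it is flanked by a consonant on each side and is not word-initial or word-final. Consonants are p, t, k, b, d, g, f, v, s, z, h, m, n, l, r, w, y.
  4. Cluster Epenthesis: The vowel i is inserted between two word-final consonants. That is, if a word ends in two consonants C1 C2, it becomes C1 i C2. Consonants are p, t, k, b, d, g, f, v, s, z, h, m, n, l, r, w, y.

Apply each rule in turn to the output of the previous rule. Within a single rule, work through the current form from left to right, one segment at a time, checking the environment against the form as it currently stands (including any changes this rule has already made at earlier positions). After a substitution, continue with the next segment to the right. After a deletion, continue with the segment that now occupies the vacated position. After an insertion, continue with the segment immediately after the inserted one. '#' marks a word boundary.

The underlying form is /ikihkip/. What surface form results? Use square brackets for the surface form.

[ighkip]

1 Geminate Reduction: no change — [ikihkip]
2 Intervocalic Voicing: [ikihkip] → [igihkip]
3 Medial Vowel Deletion: [igihkip] → [ighkp]
4 Cluster Epenthesis: [ighkp] → [ighkip]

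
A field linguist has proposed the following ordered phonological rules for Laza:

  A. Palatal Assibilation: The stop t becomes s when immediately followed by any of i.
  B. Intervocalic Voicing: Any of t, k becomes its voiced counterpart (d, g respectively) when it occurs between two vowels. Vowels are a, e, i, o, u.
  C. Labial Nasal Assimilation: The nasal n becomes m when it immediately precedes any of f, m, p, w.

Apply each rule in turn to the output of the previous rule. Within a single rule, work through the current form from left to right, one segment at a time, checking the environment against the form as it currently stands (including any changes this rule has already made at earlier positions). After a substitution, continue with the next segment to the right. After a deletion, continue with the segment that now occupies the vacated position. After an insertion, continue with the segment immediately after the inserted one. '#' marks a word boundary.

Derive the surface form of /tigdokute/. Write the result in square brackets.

[sigdogude]

A Palatal Assibilation: [tigdokute] → [sigdokute]
B Intervocalic Voicing: [sigdokute] → [sigdogude]
C Labial Nasal Assimilation: no change — [sigdogude]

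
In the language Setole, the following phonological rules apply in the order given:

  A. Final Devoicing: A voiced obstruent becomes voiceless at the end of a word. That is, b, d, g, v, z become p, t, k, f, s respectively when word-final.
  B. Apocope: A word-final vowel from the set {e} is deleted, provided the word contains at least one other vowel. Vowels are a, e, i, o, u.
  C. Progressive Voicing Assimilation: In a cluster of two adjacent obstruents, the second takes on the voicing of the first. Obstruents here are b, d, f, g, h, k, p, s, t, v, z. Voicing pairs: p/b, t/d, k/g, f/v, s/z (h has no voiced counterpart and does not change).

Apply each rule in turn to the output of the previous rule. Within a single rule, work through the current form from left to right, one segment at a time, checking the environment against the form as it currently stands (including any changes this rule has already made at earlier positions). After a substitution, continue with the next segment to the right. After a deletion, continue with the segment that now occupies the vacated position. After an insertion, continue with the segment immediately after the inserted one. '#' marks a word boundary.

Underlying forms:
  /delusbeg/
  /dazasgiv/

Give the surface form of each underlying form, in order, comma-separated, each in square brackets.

/delusbeg/:
  A Final Devoicing: [delusbeg] → [delusbek]
  B Apocope: no change — [delusbek]
  C Progressive Voicing Assimilation: [delusbek] → [deluspek]
/dazasgiv/:
  A Final Devoicing: [dazasgiv] → [dazasgif]
  B Apocope: no change — [dazasgif]
  C Progressive Voicing Assimilation: [dazasgif] → [dazaskif]

[deluspek], [dazaskif]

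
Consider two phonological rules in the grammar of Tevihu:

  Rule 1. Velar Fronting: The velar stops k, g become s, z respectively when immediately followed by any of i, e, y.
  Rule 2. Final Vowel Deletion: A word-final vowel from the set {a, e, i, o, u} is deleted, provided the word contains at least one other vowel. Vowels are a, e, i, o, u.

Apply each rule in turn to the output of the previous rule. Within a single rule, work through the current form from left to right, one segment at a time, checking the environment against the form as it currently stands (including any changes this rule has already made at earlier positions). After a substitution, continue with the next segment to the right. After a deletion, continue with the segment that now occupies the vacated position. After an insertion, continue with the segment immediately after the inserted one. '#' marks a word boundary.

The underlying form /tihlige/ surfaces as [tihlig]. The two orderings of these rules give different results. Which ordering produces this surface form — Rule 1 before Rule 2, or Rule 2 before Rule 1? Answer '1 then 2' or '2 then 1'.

2 then 1

Order 1 then 2:
  1 Velar Fronting: [tihlige] → [tihlize]
  2 Final Vowel Deletion: [tihlize] → [tihliz]
  result: [tihliz]
Order 2 then 1:
  2 Final Vowel Deletion: [tihlige] → [tihlig]
  1 Velar Fronting: no change — [tihlig]
  result: [tihlig]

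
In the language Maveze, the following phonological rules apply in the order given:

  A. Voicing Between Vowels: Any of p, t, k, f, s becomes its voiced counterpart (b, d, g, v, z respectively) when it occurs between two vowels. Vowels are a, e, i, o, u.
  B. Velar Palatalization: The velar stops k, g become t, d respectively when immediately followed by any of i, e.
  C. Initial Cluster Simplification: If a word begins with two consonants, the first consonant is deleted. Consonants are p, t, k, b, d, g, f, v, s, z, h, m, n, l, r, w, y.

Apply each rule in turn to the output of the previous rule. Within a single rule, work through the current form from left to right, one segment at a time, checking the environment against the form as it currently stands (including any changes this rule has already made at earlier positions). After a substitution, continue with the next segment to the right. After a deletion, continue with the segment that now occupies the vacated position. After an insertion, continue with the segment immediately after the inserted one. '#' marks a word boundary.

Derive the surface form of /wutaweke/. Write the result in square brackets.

A Voicing Between Vowels: [wutaweke] → [wudawege]
B Velar Palatalization: [wudawege] → [wudawede]
C Initial Cluster Simplification: no change — [wudawede]

[wudawede]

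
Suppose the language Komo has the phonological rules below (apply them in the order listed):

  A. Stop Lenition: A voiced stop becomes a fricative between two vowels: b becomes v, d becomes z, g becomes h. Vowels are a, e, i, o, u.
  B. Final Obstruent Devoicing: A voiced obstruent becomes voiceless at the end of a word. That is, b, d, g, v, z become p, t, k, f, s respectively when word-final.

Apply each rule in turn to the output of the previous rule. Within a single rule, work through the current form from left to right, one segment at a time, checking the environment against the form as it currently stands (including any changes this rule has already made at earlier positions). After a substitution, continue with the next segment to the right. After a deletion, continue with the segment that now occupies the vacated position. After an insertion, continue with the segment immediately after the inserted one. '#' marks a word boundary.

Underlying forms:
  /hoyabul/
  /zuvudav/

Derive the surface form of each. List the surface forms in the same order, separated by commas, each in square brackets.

[hoyavul], [zuvuzaf]

/hoyabul/:
  A Stop Lenition: [hoyabul] → [hoyavul]
  B Final Obstruent Devoicing: no change — [hoyavul]
/zuvudav/:
  A Stop Lenition: [zuvudav] → [zuvuzav]
  B Final Obstruent Devoicing: [zuvuzav] → [zuvuzaf]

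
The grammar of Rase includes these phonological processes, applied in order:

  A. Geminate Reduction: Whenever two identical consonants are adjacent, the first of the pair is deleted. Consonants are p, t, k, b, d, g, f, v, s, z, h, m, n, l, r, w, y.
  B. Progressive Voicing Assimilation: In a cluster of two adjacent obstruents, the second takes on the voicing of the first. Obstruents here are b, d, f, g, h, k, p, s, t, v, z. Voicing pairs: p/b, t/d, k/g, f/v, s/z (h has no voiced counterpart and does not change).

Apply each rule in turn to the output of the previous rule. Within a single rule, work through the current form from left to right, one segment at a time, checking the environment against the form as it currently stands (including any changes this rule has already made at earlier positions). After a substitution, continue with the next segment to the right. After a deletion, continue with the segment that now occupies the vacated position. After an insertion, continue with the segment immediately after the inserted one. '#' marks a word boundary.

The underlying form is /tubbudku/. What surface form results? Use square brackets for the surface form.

A Geminate Reduction: [tubbudku] → [tubudku]
B Progressive Voicing Assimilation: [tubudku] → [tubudgu]

[tubudgu]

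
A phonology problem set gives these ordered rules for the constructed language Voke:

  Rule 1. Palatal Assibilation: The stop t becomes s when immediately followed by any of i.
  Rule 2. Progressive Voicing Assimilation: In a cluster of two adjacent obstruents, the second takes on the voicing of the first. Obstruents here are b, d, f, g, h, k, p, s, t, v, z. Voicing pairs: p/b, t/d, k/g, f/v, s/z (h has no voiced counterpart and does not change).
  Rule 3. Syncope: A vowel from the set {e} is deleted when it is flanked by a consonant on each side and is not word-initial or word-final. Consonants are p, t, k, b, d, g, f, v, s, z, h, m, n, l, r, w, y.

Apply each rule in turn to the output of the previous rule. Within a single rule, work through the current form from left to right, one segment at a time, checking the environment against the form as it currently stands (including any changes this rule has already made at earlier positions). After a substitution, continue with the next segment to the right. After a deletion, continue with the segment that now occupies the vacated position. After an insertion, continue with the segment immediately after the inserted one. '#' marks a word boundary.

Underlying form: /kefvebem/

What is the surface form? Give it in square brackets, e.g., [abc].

Rule 1 Palatal Assibilation: no change — [kefvebem]
Rule 2 Progressive Voicing Assimilation: [kefvebem] → [keffebem]
Rule 3 Syncope: [keffebem] → [kffbm]

[kffbm]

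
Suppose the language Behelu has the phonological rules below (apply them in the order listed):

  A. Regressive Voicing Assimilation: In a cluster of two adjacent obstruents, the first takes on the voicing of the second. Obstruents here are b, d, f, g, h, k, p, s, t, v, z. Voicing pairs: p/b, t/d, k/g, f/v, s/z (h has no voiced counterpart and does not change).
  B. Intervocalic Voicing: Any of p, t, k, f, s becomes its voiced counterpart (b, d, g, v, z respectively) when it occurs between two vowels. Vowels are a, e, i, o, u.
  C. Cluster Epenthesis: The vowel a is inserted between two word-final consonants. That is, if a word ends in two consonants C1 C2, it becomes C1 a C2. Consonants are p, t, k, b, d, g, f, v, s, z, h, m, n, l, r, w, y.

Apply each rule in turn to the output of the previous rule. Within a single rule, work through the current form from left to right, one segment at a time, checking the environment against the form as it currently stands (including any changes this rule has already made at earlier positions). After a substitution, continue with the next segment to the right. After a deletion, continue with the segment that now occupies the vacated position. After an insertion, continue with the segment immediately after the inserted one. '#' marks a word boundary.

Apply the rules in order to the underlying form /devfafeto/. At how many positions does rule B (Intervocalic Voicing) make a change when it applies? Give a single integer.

2

A Regressive Voicing Assimilation: [devfafeto] → [deffafeto]
B Intervocalic Voicing: [deffafeto] → [deffavedo]
C Cluster Epenthesis: no change — [deffavedo]
Rule B changed 2 position(s).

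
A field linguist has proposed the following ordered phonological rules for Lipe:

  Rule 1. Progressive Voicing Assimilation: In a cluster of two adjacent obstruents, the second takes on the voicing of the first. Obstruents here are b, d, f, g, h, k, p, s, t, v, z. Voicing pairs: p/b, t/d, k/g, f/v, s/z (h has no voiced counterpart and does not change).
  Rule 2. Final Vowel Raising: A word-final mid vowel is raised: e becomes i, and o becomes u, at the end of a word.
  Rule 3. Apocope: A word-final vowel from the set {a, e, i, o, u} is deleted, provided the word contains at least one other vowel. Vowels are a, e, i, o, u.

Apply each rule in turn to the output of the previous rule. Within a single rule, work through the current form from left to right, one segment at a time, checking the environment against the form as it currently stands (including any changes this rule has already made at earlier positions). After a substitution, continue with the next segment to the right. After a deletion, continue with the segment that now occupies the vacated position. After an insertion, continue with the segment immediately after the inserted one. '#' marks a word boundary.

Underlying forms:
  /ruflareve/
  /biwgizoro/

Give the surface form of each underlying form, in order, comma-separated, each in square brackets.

[ruflarev], [biwgizor]

/ruflareve/:
  Rule 1 Progressive Voicing Assimilation: no change — [ruflareve]
  Rule 2 Final Vowel Raising: [ruflareve] → [ruflarevi]
  Rule 3 Apocope: [ruflarevi] → [ruflarev]
/biwgizoro/:
  Rule 1 Progressive Voicing Assimilation: no change — [biwgizoro]
  Rule 2 Final Vowel Raising: [biwgizoro] → [biwgizoru]
  Rule 3 Apocope: [biwgizoru] → [biwgizor]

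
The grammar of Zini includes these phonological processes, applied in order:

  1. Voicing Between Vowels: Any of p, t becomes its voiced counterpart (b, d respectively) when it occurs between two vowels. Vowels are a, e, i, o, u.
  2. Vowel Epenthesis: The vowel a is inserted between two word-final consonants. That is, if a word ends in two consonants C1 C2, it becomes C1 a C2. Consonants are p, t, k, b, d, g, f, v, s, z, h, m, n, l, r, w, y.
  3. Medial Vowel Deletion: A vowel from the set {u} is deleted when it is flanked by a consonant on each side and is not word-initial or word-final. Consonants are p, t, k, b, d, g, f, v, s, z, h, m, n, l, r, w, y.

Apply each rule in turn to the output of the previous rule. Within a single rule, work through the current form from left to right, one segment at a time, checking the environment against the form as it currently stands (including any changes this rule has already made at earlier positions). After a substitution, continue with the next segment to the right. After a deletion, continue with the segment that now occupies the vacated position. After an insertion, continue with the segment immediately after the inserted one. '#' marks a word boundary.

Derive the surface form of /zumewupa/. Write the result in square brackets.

[zmewba]

1 Voicing Between Vowels: [zumewupa] → [zumewuba]
2 Vowel Epenthesis: no change — [zumewuba]
3 Medial Vowel Deletion: [zumewuba] → [zmewba]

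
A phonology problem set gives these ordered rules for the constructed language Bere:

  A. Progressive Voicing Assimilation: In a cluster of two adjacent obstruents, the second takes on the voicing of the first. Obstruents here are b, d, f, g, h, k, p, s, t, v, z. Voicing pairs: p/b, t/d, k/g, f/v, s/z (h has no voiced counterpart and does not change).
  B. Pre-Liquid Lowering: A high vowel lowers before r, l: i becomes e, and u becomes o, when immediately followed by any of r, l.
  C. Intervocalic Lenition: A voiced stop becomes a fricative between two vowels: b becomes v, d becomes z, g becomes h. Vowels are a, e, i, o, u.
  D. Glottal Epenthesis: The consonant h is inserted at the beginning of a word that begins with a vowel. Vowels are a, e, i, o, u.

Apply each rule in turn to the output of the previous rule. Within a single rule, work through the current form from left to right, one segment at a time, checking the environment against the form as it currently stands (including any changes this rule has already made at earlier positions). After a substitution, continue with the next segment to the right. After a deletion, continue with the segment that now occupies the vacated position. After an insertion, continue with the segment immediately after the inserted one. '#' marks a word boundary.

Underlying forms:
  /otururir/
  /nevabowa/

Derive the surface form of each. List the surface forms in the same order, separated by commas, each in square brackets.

/otururir/:
  A Progressive Voicing Assimilation: no change — [otururir]
  B Pre-Liquid Lowering: [otururir] → [otororer]
  C Intervocalic Lenition: no change — [otororer]
  D Glottal Epenthesis: [otororer] → [hotororer]
/nevabowa/:
  A Progressive Voicing Assimilation: no change — [nevabowa]
  B Pre-Liquid Lowering: no change — [nevabowa]
  C Intervocalic Lenition: [nevabowa] → [nevavowa]
  D Glottal Epenthesis: no change — [nevavowa]

[hotororer], [nevavowa]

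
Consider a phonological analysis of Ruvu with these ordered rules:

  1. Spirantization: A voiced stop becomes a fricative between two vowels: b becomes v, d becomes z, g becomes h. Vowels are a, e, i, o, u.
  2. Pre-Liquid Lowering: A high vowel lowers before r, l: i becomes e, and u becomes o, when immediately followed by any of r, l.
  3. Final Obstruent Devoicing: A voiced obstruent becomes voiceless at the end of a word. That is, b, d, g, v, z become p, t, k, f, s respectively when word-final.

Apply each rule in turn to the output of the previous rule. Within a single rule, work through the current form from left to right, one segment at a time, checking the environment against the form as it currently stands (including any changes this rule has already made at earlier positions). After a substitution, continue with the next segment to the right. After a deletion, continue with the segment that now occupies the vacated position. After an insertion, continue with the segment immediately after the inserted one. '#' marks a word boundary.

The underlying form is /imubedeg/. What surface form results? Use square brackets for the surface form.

[imuvezek]

1 Spirantization: [imubedeg] → [imuvezeg]
2 Pre-Liquid Lowering: no change — [imuvezeg]
3 Final Obstruent Devoicing: [imuvezeg] → [imuvezek]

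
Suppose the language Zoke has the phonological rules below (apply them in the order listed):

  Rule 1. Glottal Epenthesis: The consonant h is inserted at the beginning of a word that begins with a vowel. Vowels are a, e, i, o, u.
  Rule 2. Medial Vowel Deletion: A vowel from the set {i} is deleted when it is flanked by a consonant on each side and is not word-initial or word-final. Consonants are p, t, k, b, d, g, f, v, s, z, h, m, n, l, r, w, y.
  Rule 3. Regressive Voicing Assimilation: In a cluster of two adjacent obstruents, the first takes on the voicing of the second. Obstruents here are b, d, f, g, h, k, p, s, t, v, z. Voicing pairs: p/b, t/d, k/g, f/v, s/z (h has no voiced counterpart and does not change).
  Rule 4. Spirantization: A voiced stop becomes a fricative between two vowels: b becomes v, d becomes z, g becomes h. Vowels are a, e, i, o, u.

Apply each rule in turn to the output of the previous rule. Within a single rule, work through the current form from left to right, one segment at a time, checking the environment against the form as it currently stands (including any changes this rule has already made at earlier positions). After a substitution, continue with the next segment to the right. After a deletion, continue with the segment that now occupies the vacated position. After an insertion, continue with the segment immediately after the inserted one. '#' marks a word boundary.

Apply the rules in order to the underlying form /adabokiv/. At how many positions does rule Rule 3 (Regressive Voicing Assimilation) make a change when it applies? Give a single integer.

Rule 1 Glottal Epenthesis: [adabokiv] → [hadabokiv]
Rule 2 Medial Vowel Deletion: [hadabokiv] → [hadabokv]
Rule 3 Regressive Voicing Assimilation: [hadabokv] → [hadabogv]
Rule 4 Spirantization: [hadabogv] → [hazavogv]
Rule Rule 3 changed 1 position(s).

1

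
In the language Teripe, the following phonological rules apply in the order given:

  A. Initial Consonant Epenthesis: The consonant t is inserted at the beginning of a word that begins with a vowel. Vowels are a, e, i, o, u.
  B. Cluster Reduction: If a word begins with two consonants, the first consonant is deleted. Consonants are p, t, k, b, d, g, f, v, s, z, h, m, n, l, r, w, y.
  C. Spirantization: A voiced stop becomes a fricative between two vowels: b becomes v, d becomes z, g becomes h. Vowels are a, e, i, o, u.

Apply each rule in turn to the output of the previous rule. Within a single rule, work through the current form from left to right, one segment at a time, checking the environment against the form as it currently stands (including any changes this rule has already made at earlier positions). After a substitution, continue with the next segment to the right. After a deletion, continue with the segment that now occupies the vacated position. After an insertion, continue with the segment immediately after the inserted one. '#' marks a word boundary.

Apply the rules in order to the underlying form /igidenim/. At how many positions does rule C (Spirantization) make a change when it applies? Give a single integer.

2

A Initial Consonant Epenthesis: [igidenim] → [tigidenim]
B Cluster Reduction: no change — [tigidenim]
C Spirantization: [tigidenim] → [tihizenim]
Rule C changed 2 position(s).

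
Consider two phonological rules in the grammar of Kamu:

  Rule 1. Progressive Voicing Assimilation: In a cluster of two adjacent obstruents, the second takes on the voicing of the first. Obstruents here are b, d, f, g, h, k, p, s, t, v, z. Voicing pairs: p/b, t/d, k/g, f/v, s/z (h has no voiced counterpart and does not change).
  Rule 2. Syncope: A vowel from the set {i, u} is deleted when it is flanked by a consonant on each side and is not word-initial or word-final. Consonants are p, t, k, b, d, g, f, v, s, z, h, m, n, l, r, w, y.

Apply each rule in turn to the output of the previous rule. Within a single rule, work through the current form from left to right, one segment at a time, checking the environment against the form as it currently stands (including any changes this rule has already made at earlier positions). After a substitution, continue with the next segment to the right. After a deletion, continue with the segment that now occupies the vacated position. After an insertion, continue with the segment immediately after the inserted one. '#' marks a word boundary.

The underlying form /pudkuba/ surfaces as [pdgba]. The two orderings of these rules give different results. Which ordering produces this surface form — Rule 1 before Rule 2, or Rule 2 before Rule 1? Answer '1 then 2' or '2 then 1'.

1 then 2

Order 1 then 2:
  1 Progressive Voicing Assimilation: [pudkuba] → [pudguba]
  2 Syncope: [pudguba] → [pdgba]
  result: [pdgba]
Order 2 then 1:
  2 Syncope: [pudkuba] → [pdkba]
  1 Progressive Voicing Assimilation: [pdkba] → [ptkpa]
  result: [ptkpa]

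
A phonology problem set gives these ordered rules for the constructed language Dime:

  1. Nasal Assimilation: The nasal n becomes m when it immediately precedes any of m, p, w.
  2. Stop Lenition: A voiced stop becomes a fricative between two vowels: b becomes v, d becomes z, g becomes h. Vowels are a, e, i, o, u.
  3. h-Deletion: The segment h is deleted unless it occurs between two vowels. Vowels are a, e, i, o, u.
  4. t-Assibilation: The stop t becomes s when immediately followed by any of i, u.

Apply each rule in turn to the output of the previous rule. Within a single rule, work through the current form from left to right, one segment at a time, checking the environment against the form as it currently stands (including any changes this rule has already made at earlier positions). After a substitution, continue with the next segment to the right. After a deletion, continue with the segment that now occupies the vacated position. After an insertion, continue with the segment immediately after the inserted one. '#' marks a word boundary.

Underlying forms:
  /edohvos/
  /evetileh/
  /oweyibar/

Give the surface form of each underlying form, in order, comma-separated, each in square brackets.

[ezovos], [evesile], [oweyivar]

/edohvos/:
  1 Nasal Assimilation: no change — [edohvos]
  2 Stop Lenition: [edohvos] → [ezohvos]
  3 h-Deletion: [ezohvos] → [ezovos]
  4 t-Assibilation: no change — [ezovos]
/evetileh/:
  1 Nasal Assimilation: no change — [evetileh]
  2 Stop Lenition: no change — [evetileh]
  3 h-Deletion: [evetileh] → [evetile]
  4 t-Assibilation: [evetile] → [evesile]
/oweyibar/:
  1 Nasal Assimilation: no change — [oweyibar]
  2 Stop Lenition: [oweyibar] → [oweyivar]
  3 h-Deletion: no change — [oweyivar]
  4 t-Assibilation: no change — [oweyivar]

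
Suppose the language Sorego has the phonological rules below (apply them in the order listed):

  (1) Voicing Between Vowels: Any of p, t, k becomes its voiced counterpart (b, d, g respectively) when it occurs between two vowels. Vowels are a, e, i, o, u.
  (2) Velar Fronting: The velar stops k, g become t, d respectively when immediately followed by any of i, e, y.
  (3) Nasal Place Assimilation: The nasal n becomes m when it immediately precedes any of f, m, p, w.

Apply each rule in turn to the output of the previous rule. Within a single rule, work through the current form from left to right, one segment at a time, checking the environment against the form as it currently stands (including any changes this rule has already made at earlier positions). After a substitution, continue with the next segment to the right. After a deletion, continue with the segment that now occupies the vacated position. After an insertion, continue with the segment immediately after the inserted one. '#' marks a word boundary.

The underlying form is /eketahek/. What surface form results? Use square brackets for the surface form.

(1) Voicing Between Vowels: [eketahek] → [egedahek]
(2) Velar Fronting: [egedahek] → [ededahek]
(3) Nasal Place Assimilation: no change — [ededahek]

[ededahek]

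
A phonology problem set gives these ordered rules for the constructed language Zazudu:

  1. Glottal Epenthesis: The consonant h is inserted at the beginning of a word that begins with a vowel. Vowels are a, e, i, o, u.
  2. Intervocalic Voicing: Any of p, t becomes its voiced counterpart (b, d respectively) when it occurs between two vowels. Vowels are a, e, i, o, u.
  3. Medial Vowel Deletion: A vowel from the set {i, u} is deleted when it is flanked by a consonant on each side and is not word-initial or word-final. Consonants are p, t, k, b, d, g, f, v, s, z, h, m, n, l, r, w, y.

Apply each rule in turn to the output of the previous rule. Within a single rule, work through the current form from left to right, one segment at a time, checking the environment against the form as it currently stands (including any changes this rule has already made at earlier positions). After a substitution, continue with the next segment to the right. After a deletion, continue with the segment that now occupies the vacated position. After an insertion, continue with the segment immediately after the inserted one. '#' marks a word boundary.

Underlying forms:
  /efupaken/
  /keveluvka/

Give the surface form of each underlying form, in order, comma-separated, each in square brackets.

/efupaken/:
  1 Glottal Epenthesis: [efupaken] → [hefupaken]
  2 Intervocalic Voicing: [hefupaken] → [hefubaken]
  3 Medial Vowel Deletion: [hefubaken] → [hefbaken]
/keveluvka/:
  1 Glottal Epenthesis: no change — [keveluvka]
  2 Intervocalic Voicing: no change — [keveluvka]
  3 Medial Vowel Deletion: [keveluvka] → [kevelvka]

[hefbaken], [kevelvka]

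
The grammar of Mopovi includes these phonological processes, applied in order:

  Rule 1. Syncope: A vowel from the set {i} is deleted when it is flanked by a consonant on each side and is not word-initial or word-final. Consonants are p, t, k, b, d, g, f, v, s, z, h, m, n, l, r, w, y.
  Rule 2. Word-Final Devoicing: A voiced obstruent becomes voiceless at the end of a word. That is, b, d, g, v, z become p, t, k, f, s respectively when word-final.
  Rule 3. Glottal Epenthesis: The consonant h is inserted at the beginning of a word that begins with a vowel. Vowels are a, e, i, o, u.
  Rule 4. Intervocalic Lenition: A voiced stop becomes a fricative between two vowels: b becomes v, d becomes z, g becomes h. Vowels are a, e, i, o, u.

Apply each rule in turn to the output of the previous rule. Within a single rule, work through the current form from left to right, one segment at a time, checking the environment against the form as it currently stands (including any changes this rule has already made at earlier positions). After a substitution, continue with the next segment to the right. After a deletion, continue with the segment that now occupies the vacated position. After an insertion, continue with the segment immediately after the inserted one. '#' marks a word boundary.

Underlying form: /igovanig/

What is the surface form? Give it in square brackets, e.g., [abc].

[hihovank]

Rule 1 Syncope: [igovanig] → [igovang]
Rule 2 Word-Final Devoicing: [igovang] → [igovank]
Rule 3 Glottal Epenthesis: [igovank] → [higovank]
Rule 4 Intervocalic Lenition: [higovank] → [hihovank]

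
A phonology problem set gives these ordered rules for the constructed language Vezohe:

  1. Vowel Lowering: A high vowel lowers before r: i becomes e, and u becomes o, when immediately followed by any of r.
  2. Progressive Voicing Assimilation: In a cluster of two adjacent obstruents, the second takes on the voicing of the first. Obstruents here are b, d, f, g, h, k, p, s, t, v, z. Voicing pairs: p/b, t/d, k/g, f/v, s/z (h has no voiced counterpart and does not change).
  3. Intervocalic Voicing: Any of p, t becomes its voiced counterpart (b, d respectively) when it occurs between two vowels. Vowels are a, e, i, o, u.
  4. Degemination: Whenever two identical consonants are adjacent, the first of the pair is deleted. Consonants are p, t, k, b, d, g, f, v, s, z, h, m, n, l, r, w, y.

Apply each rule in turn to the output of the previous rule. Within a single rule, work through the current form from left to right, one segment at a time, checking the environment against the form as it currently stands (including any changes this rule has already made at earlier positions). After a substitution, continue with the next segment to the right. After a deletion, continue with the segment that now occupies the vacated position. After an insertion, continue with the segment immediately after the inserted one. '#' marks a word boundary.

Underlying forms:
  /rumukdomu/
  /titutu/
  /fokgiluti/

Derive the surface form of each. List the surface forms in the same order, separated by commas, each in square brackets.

[rumuktomu], [tidudu], [fokiludi]

/rumukdomu/:
  1 Vowel Lowering: no change — [rumukdomu]
  2 Progressive Voicing Assimilation: [rumukdomu] → [rumuktomu]
  3 Intervocalic Voicing: no change — [rumuktomu]
  4 Degemination: no change — [rumuktomu]
/titutu/:
  1 Vowel Lowering: no change — [titutu]
  2 Progressive Voicing Assimilation: no change — [titutu]
  3 Intervocalic Voicing: [titutu] → [tidudu]
  4 Degemination: no change — [tidudu]
/fokgiluti/:
  1 Vowel Lowering: no change — [fokgiluti]
  2 Progressive Voicing Assimilation: [fokgiluti] → [fokkiluti]
  3 Intervocalic Voicing: [fokkiluti] → [fokkiludi]
  4 Degemination: [fokkiludi] → [fokiludi]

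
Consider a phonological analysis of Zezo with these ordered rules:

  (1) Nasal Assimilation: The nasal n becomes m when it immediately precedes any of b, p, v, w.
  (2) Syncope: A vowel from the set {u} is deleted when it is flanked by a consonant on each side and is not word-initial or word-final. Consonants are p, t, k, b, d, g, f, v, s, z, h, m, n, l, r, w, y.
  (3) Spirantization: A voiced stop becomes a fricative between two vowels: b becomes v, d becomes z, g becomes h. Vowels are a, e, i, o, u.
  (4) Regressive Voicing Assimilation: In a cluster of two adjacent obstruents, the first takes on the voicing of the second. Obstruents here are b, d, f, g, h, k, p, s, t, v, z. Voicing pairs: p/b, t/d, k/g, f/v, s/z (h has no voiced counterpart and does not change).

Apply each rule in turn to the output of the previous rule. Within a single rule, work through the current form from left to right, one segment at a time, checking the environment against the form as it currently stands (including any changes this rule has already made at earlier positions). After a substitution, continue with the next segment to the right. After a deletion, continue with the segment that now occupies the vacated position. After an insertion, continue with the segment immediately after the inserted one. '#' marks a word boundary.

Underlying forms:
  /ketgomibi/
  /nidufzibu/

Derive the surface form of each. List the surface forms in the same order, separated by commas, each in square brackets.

[kedgomivi], [nitvzivu]

/ketgomibi/:
  (1) Nasal Assimilation: no change — [ketgomibi]
  (2) Syncope: no change — [ketgomibi]
  (3) Spirantization: [ketgomibi] → [ketgomivi]
  (4) Regressive Voicing Assimilation: [ketgomivi] → [kedgomivi]
/nidufzibu/:
  (1) Nasal Assimilation: no change — [nidufzibu]
  (2) Syncope: [nidufzibu] → [nidfzibu]
  (3) Spirantization: [nidfzibu] → [nidfzivu]
  (4) Regressive Voicing Assimilation: [nidfzivu] → [nitvzivu]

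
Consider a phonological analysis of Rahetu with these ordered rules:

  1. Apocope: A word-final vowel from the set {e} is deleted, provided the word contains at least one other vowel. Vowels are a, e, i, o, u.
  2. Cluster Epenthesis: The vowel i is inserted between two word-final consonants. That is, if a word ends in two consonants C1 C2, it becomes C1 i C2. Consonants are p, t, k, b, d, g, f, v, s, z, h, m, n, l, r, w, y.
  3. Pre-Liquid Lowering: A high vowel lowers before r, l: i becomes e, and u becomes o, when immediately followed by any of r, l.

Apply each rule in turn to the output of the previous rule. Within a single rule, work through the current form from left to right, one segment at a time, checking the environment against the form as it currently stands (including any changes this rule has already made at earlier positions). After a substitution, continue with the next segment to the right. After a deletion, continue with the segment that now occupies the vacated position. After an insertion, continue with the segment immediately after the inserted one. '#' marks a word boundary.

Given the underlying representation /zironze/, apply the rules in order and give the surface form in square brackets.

1 Apocope: [zironze] → [zironz]
2 Cluster Epenthesis: [zironz] → [zironiz]
3 Pre-Liquid Lowering: [zironiz] → [zeroniz]

[zeroniz]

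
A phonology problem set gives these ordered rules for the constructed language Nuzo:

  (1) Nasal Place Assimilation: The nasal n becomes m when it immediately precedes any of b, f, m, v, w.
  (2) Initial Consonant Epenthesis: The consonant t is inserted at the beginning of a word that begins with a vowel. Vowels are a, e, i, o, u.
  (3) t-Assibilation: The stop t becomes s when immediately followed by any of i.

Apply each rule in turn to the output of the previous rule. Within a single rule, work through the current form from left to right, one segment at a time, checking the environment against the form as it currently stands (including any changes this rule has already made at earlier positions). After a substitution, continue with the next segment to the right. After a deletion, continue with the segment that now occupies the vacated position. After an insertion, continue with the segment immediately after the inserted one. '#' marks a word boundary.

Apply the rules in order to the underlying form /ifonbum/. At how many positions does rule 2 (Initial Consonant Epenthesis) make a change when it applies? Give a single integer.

1

(1) Nasal Place Assimilation: [ifonbum] → [ifombum]
(2) Initial Consonant Epenthesis: [ifombum] → [tifombum]
(3) t-Assibilation: [tifombum] → [sifombum]
Rule 2 changed 1 position(s).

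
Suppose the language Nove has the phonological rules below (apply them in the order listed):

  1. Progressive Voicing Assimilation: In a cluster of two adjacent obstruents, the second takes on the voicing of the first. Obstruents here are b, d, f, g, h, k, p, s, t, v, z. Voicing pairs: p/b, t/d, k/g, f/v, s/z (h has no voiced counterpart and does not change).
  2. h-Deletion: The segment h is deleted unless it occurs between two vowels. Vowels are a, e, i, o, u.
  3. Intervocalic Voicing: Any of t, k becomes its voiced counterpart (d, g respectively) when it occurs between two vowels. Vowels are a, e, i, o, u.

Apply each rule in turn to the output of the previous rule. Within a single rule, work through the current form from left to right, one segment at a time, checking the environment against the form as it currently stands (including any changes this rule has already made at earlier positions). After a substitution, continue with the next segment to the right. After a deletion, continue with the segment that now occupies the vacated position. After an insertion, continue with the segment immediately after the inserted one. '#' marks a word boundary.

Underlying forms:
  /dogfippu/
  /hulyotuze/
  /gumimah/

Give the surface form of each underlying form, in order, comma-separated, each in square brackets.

[dogvippu], [ulyoduze], [gumima]

/dogfippu/:
  1 Progressive Voicing Assimilation: [dogfippu] → [dogvippu]
  2 h-Deletion: no change — [dogvippu]
  3 Intervocalic Voicing: no change — [dogvippu]
/hulyotuze/:
  1 Progressive Voicing Assimilation: no change — [hulyotuze]
  2 h-Deletion: [hulyotuze] → [ulyotuze]
  3 Intervocalic Voicing: [ulyotuze] → [ulyoduze]
/gumimah/:
  1 Progressive Voicing Assimilation: no change — [gumimah]
  2 h-Deletion: [gumimah] → [gumima]
  3 Intervocalic Voicing: no change — [gumima]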